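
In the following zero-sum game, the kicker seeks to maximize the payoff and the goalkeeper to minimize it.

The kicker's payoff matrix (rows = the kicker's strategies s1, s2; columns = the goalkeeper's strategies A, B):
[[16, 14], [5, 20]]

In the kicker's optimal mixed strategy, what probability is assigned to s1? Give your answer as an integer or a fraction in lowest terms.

Row minima are 14 and 5, so the kicker's maximin is 14; column maxima are 16 and 20, so the goalkeeper's minimax is 16. These differ, so the equilibrium is in mixed strategies.
Let the kicker play s1 with probability p. The goalkeeper is indifferent when 16p + 5(1−p) = 14p + 20(1−p), giving p = 15/17.

15/17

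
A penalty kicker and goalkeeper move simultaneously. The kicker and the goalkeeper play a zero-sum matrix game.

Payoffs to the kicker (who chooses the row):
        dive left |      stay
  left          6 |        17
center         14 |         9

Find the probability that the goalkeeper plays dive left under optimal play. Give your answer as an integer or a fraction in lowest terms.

1/2

Row minima are 6 and 9, so the kicker's maximin is 9; column maxima are 14 and 17, so the goalkeeper's minimax is 14. These differ, so the equilibrium is in mixed strategies.
Let the goalkeeper play dive left with probability q. The kicker is indifferent when 6q + 17(1−q) = 14q + 9(1−q), giving q = 1/2.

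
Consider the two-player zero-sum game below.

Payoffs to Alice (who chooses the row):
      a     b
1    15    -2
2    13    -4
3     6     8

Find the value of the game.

132/19

Row 2 is strictly dominated by row 1, so Alice never plays it.
The remaining 2×2 game on (1, 3) × (a, b) has no saddle point. Let Alice play 1 with probability p; indifference gives 15p + 6(1−p) = −2p + 8(1−p), so p = 2/19.
Similarly Bob's optimal q on a is 10/19, and the value is 15·(10/19) + (-2)·(9/19) = 132/19.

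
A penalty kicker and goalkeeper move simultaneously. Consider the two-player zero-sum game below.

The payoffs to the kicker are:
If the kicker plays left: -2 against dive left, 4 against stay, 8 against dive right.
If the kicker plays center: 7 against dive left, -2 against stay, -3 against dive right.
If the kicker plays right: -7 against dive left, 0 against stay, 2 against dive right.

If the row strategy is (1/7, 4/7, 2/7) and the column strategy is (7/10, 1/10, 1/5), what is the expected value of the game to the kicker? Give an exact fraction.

8/7

Against (7/10, 1/10, 1/5), each row's expected payoff is left: 3/5; center: 41/10; right: -9/2.
Taking the (1/7, 4/7, 2/7)-weighted average: (1/7)·(3/5) + (4/7)·(41/10) + (2/7)·(-9/2) = 8/7.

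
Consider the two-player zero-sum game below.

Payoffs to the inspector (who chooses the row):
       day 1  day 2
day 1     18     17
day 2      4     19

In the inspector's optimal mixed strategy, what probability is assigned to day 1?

15/16

Row minima are 17 and 4, so the inspector's maximin is 17; column maxima are 18 and 19, so the inspectee's minimax is 18. These differ, so the equilibrium is in mixed strategies.
Let the inspector play day 1 with probability p. The inspectee is indifferent when 18p + 4(1−p) = 17p + 19(1−p), giving p = 15/16.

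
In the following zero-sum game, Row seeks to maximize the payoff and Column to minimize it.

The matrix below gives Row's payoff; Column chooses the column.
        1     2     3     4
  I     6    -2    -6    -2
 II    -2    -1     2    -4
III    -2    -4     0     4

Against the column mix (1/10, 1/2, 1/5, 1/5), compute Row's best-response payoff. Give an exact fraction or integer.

I: (6)·(1/10) + (-2)·(1/2) + (-6)·(1/5) + (-2)·(1/5) = -2.
II: (-2)·(1/10) + (-1)·(1/2) + (2)·(1/5) + (-4)·(1/5) = -11/10.
III: (-2)·(1/10) + (-4)·(1/2) + (0)·(1/5) + (4)·(1/5) = -7/5.
The best pure response is II with expected payoff -11/10.

-11/10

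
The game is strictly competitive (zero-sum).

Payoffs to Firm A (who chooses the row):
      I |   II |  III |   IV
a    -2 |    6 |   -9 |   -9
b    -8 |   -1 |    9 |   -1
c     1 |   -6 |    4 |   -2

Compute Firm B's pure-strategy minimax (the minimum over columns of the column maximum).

The worst case (largest entry) in each column is I: 1, II: 6, III: 9, IV: -1.
The best (smallest) of these is -1.

-1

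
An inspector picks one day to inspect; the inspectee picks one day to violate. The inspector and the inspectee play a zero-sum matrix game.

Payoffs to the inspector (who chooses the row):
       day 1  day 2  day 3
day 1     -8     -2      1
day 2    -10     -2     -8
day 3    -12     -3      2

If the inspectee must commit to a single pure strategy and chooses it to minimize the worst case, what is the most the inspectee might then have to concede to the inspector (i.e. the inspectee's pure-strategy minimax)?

-8

The worst case (largest entry) in each column is day 1: -8, day 2: -2, day 3: 2.
The best (smallest) of these is -8.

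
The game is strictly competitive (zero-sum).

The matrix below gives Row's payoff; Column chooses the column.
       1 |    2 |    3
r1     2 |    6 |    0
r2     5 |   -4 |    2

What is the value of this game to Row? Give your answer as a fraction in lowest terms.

1

Column 1 is strictly dominated by 3 for Column (it gives Row more in every row).
The remaining 2×2 game on (r1, r2) × (2, 3) has no saddle point. Let Row play r1 with probability p; indifference gives 6p − 4(1−p) = 2(1−p), so p = 1/2.
Similarly Column's optimal q on 2 is 1/6, and the value is 6·(1/6) + (0)·(5/6) = 1.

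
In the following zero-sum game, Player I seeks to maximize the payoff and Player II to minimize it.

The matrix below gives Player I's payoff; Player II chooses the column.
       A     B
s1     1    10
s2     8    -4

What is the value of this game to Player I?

Row minima are 1 and -4, so Player I's maximin is 1; column maxima are 8 and 10, so Player II's minimax is 8. These differ, so the equilibrium is in mixed strategies.
Let Player I play s1 with probability p. Player II is indifferent when p + 8(1−p) = 10p − 4(1−p), giving p = 4/7.
Let Player II play A with probability q. Player I is indifferent when q + 10(1−q) = 8q − 4(1−q), giving q = 2/3.
The value is 1·(2/3) + (10)·(1/3) = 4.

4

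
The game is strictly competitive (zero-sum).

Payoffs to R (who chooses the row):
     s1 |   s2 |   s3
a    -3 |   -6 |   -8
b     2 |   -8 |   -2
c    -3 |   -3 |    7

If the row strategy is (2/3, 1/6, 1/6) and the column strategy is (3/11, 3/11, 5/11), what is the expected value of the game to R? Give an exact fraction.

Against (3/11, 3/11, 5/11), each row's expected payoff is a: -67/11; b: -28/11; c: 17/11.
Taking the (2/3, 1/6, 1/6)-weighted average: (2/3)·(-67/11) + (1/6)·(-28/11) + (1/6)·(17/11) = -93/22.

-93/22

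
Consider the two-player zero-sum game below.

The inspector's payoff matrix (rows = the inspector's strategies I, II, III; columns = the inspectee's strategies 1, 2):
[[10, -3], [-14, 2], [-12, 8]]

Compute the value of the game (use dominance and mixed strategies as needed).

4/3

Row II is strictly dominated by row III, so the inspector never plays it.
The remaining 2×2 game on (I, III) × (1, 2) has no saddle point. Let the inspector play I with probability p; indifference gives 10p − 12(1−p) = −3p + 8(1−p), so p = 20/33.
Similarly the inspectee's optimal q on 1 is 1/3, and the value is 10·(1/3) + (-3)·(2/3) = 4/3.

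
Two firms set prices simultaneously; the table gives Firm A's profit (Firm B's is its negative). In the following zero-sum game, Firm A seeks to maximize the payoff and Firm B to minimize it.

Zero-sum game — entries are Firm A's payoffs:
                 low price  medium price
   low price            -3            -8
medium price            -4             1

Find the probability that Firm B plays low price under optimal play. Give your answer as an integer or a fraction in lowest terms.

Row minima are -8 and -4, so Firm A's maximin is -4; column maxima are -3 and 1, so Firm B's minimax is -3. These differ, so the equilibrium is in mixed strategies.
Let Firm B play low price with probability q. Firm A is indifferent when −3q − 8(1−q) = −4q + (1−q), giving q = 9/10.

9/10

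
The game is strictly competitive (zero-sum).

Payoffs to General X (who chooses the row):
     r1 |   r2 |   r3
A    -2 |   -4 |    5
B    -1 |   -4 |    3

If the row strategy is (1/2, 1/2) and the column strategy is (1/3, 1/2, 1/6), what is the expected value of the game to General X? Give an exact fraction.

-11/6

Against (1/3, 1/2, 1/6), each row's expected payoff is A: -11/6; B: -11/6.
Taking the (1/2, 1/2)-weighted average: (1/2)·(-11/6) + (1/2)·(-11/6) = -11/6.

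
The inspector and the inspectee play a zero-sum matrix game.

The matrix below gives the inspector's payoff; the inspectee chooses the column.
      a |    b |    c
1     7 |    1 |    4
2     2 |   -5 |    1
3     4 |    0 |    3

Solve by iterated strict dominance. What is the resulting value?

Column a is strictly dominated by b for the inspectee (1<7, -5<2, 0<4); eliminate a.
Row 3 is strictly dominated by row 1 (1>0, 4>3); eliminate 3.
Column c is strictly dominated by b for the inspectee (1<4, -5<1); eliminate c.
Row 2 is strictly dominated by row 1 (1>-5); eliminate 2.
Only (1, b) remains, with payoff 1.

1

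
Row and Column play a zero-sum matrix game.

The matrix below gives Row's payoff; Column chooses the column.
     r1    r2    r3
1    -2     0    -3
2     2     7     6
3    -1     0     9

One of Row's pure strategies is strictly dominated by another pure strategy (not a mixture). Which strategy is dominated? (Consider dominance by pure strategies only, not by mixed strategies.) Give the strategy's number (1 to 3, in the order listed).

Compare 1 with 2: 2 > -2, 7 > 0, 6 > -3.
So 2 strictly dominates 1 for Row; 1 is strictly dominated.

1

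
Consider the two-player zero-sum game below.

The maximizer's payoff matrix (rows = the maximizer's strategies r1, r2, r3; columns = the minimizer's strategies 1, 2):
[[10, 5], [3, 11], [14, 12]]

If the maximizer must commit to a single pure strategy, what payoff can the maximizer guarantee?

12

The worst-case payoff for each row is r1: 5, r2: 3, r3: 12.
The best of these is 12.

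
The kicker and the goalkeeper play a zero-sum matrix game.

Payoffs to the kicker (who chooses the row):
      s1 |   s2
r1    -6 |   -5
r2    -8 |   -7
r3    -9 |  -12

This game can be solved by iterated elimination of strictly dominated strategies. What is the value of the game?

Row r2 is strictly dominated by row r1 (-6>-8, -5>-7); eliminate r2.
Row r3 is strictly dominated by row r1 (-6>-9, -5>-12); eliminate r3.
Column s2 is strictly dominated by s1 for the goalkeeper (-6<-5); eliminate s2.
Only (r1, s1) remains, with payoff -6.

-6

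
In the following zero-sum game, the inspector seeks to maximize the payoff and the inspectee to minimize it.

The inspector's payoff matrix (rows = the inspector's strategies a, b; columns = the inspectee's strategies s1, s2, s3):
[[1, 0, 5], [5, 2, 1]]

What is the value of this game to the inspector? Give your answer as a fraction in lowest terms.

Column s1 is strictly dominated by s2 for the inspectee (it gives the inspector more in every row).
The remaining 2×2 game on (a, b) × (s2, s3) has no saddle point. Let the inspector play a with probability p; indifference gives 2(1−p) = 5p + (1−p), so p = 1/6.
Similarly the inspectee's optimal q on s2 is 2/3, and the value is 0·(2/3) + (5)·(1/3) = 5/3.

5/3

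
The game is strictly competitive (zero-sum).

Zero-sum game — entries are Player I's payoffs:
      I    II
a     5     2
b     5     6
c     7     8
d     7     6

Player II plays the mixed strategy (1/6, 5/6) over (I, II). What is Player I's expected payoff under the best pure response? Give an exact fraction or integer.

a: (5)·(1/6) + (2)·(5/6) = 5/2.
b: (5)·(1/6) + (6)·(5/6) = 35/6.
c: (7)·(1/6) + (8)·(5/6) = 47/6.
d: (7)·(1/6) + (6)·(5/6) = 37/6.
The best pure response is c with expected payoff 47/6.

47/6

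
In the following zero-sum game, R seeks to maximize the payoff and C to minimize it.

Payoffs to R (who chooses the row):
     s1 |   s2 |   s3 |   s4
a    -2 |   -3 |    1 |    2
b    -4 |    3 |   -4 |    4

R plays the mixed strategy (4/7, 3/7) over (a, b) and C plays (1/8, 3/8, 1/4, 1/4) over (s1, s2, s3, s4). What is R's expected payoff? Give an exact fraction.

-5/56

Against (1/8, 3/8, 1/4, 1/4), each row's expected payoff is a: -5/8; b: 5/8.
Taking the (4/7, 3/7)-weighted average: (4/7)·(-5/8) + (3/7)·(5/8) = -5/56.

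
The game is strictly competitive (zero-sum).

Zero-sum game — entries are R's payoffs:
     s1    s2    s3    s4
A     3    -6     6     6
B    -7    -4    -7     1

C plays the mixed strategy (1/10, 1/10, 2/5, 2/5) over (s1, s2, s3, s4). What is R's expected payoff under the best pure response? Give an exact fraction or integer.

A: (3)·(1/10) + (-6)·(1/10) + (6)·(2/5) + (6)·(2/5) = 9/2.
B: (-7)·(1/10) + (-4)·(1/10) + (-7)·(2/5) + (1)·(2/5) = -7/2.
The best pure response is A with expected payoff 9/2.

9/2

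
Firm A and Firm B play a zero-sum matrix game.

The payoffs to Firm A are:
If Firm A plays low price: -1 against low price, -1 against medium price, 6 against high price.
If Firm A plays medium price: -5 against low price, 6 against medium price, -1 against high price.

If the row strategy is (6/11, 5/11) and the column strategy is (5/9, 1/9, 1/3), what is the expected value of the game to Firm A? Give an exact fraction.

-38/99

Against (5/9, 1/9, 1/3), each row's expected payoff is low price: 4/3; medium price: -22/9.
Taking the (6/11, 5/11)-weighted average: (6/11)·(4/3) + (5/11)·(-22/9) = -38/99.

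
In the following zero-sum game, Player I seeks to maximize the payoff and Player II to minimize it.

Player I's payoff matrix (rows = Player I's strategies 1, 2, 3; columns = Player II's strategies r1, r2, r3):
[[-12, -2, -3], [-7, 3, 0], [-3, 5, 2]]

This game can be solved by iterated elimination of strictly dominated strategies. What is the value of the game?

-3

Column r3 is strictly dominated by r1 for Player II (-12<-3, -7<0, -3<2); eliminate r3.
Column r2 is strictly dominated by r1 for Player II (-12<-2, -7<3, -3<5); eliminate r2.
Row 1 is strictly dominated by row 2 (-7>-12); eliminate 1.
Row 2 is strictly dominated by row 3 (-3>-7); eliminate 2.
Only (3, r1) remains, with payoff -3.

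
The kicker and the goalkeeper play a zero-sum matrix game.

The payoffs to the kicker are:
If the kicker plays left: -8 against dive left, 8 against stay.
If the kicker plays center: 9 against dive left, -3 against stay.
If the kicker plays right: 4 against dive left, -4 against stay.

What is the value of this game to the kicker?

Row right is strictly dominated by row center, so the kicker never plays it.
The remaining 2×2 game on (left, center) × (dive left, stay) has no saddle point. Let the kicker play left with probability p; indifference gives −8p + 9(1−p) = 8p − 3(1−p), so p = 3/7.
Similarly the goalkeeper's optimal q on dive left is 11/28, and the value is -8·(11/28) + (8)·(17/28) = 12/7.

12/7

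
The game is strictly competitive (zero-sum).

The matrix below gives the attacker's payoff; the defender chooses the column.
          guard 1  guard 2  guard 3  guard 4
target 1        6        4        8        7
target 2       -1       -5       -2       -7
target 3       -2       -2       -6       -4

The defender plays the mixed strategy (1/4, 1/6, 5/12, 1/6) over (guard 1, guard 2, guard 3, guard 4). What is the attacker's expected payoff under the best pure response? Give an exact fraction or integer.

20/3

target 1: (6)·(1/4) + (4)·(1/6) + (8)·(5/12) + (7)·(1/6) = 20/3.
target 2: (-1)·(1/4) + (-5)·(1/6) + (-2)·(5/12) + (-7)·(1/6) = -37/12.
target 3: (-2)·(1/4) + (-2)·(1/6) + (-6)·(5/12) + (-4)·(1/6) = -4.
The best pure response is target 1 with expected payoff 20/3.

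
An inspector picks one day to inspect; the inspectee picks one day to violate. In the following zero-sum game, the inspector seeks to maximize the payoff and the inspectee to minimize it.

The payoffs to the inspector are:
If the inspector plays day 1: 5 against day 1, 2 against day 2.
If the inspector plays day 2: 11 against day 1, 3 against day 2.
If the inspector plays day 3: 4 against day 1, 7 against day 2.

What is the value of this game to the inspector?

65/11

Row day 1 is strictly dominated by row day 2, so the inspector never plays it.
The remaining 2×2 game on (day 2, day 3) × (day 1, day 2) has no saddle point. Let the inspector play day 2 with probability p; indifference gives 11p + 4(1−p) = 3p + 7(1−p), so p = 3/11.
Similarly the inspectee's optimal q on day 1 is 4/11, and the value is 11·(4/11) + (3)·(7/11) = 65/11.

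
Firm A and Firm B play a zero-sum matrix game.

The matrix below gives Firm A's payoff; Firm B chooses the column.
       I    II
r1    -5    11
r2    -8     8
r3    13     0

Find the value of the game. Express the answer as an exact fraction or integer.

143/29

Row r2 is strictly dominated by row r1, so Firm A never plays it.
The remaining 2×2 game on (r1, r3) × (I, II) has no saddle point. Let Firm A play r1 with probability p; indifference gives −5p + 13(1−p) = 11p, so p = 13/29.
Similarly Firm B's optimal q on I is 11/29, and the value is -5·(11/29) + (11)·(18/29) = 143/29.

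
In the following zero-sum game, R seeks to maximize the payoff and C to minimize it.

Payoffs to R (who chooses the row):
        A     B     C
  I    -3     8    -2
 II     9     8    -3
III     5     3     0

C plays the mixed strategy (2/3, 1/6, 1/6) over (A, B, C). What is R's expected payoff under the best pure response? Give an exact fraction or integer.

I: (-3)·(2/3) + (8)·(1/6) + (-2)·(1/6) = -1.
II: (9)·(2/3) + (8)·(1/6) + (-3)·(1/6) = 41/6.
III: (5)·(2/3) + (3)·(1/6) + (0)·(1/6) = 23/6.
The best pure response is II with expected payoff 41/6.

41/6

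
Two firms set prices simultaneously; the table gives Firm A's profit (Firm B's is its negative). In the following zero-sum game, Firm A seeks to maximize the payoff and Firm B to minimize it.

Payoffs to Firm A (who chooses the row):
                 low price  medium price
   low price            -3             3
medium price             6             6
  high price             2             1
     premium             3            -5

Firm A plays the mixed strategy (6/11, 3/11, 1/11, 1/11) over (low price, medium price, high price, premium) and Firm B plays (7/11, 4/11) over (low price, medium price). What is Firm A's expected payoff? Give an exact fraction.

163/121

Against (7/11, 4/11), each row's expected payoff is low price: -9/11; medium price: 6; high price: 18/11; premium: 1/11.
Taking the (6/11, 3/11, 1/11, 1/11)-weighted average: (6/11)·(-9/11) + (3/11)·(6) + (1/11)·(18/11) + (1/11)·(1/11) = 163/121.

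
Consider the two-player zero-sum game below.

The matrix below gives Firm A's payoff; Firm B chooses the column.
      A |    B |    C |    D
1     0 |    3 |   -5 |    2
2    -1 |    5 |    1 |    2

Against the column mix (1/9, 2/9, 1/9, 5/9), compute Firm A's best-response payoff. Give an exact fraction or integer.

1: (0)·(1/9) + (3)·(2/9) + (-5)·(1/9) + (2)·(5/9) = 11/9.
2: (-1)·(1/9) + (5)·(2/9) + (1)·(1/9) + (2)·(5/9) = 20/9.
The best pure response is 2 with expected payoff 20/9.

20/9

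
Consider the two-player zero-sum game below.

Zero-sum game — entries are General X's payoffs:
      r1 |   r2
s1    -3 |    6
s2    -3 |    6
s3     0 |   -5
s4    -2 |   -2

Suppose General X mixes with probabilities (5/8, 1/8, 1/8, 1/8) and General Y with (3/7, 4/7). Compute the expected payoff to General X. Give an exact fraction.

Against (3/7, 4/7), each row's expected payoff is s1: 15/7; s2: 15/7; s3: -20/7; s4: -2.
Taking the (5/8, 1/8, 1/8, 1/8)-weighted average: (5/8)·(15/7) + (1/8)·(15/7) + (1/8)·(-20/7) + (1/8)·(-2) = 1.

1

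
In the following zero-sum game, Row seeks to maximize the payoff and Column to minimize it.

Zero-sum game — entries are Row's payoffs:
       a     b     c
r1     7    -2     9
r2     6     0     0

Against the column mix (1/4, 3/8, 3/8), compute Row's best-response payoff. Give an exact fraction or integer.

r1: (7)·(1/4) + (-2)·(3/8) + (9)·(3/8) = 35/8.
r2: (6)·(1/4) + (0)·(3/8) + (0)·(3/8) = 3/2.
The best pure response is r1 with expected payoff 35/8.

35/8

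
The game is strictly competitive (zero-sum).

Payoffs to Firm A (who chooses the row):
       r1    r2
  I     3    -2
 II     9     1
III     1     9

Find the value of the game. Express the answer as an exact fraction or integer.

5

Row I is strictly dominated by row II, so Firm A never plays it.
The remaining 2×2 game on (II, III) × (r1, r2) has no saddle point. Let Firm A play II with probability p; indifference gives 9p + (1−p) = p + 9(1−p), so p = 1/2.
Similarly Firm B's optimal q on r1 is 1/2, and the value is 9·(1/2) + (1)·(1/2) = 5.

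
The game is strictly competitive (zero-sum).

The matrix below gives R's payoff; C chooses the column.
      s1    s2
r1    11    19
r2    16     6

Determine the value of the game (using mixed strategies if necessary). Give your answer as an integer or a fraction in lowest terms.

119/9

Row minima are 11 and 6, so R's maximin is 11; column maxima are 16 and 19, so C's minimax is 16. These differ, so the equilibrium is in mixed strategies.
Let R play r1 with probability p. C is indifferent when 11p + 16(1−p) = 19p + 6(1−p), giving p = 5/9.
Let C play s1 with probability q. R is indifferent when 11q + 19(1−q) = 16q + 6(1−q), giving q = 13/18.
The value is 11·(13/18) + (19)·(5/18) = 119/9.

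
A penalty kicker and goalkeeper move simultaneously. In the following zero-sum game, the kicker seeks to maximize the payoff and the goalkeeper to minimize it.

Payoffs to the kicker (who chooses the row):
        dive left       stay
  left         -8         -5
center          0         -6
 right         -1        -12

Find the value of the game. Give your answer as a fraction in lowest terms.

-16/3

Row right is strictly dominated by row center, so the kicker never plays it.
The remaining 2×2 game on (left, center) × (dive left, stay) has no saddle point. Let the kicker play left with probability p; indifference gives −8p = −5p − 6(1−p), so p = 2/3.
Similarly the goalkeeper's optimal q on dive left is 1/9, and the value is -8·(1/9) + (-5)·(8/9) = -16/3.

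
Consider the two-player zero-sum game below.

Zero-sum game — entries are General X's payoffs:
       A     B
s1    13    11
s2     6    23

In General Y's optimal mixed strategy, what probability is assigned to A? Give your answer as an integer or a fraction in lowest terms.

Row minima are 11 and 6, so General X's maximin is 11; column maxima are 13 and 23, so General Y's minimax is 13. These differ, so the equilibrium is in mixed strategies.
Let General Y play A with probability q. General X is indifferent when 13q + 11(1−q) = 6q + 23(1−q), giving q = 12/19.

12/19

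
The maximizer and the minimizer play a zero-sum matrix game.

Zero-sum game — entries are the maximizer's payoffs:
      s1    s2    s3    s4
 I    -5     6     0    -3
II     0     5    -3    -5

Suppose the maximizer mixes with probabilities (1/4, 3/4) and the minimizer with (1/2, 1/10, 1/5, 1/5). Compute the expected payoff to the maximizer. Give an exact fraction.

Against (1/2, 1/10, 1/5, 1/5), each row's expected payoff is I: -5/2; II: -11/10.
Taking the (1/4, 3/4)-weighted average: (1/4)·(-5/2) + (3/4)·(-11/10) = -29/20.

-29/20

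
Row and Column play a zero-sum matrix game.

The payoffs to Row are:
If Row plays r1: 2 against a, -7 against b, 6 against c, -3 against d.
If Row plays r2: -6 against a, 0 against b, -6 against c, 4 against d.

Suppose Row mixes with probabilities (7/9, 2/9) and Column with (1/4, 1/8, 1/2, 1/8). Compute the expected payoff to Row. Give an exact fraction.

31/36

Against (1/4, 1/8, 1/2, 1/8), each row's expected payoff is r1: 9/4; r2: -4.
Taking the (7/9, 2/9)-weighted average: (7/9)·(9/4) + (2/9)·(-4) = 31/36.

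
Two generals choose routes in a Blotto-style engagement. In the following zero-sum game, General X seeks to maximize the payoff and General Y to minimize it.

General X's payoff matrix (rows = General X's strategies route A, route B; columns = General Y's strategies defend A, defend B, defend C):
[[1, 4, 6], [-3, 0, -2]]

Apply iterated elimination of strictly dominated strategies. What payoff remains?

Row route B is strictly dominated by row route A (1>-3, 4>0, 6>-2); eliminate route B.
Column defend C is strictly dominated by defend A for General Y (1<6); eliminate defend C.
Column defend B is strictly dominated by defend A for General Y (1<4); eliminate defend B.
Only (route A, defend A) remains, with payoff 1.

1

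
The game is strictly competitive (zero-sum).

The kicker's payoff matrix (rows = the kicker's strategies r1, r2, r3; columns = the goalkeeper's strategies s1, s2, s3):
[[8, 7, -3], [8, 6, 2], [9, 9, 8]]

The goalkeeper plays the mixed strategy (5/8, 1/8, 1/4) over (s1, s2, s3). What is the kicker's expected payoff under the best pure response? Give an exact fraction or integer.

35/4

r1: (8)·(5/8) + (7)·(1/8) + (-3)·(1/4) = 41/8.
r2: (8)·(5/8) + (6)·(1/8) + (2)·(1/4) = 25/4.
r3: (9)·(5/8) + (9)·(1/8) + (8)·(1/4) = 35/4.
The best pure response is r3 with expected payoff 35/4.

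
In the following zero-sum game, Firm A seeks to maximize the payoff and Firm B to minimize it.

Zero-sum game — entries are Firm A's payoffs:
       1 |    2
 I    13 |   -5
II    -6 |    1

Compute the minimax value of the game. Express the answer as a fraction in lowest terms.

Row minima are -5 and -6, so Firm A's maximin is -5; column maxima are 13 and 1, so Firm B's minimax is 1. These differ, so the equilibrium is in mixed strategies.
Let Firm A play I with probability p. Firm B is indifferent when 13p − 6(1−p) = −5p + (1−p), giving p = 7/25.
Let Firm B play 1 with probability q. Firm A is indifferent when 13q − 5(1−q) = −6q + (1−q), giving q = 6/25.
The value is 13·(6/25) + (-5)·(19/25) = -17/25.

-17/25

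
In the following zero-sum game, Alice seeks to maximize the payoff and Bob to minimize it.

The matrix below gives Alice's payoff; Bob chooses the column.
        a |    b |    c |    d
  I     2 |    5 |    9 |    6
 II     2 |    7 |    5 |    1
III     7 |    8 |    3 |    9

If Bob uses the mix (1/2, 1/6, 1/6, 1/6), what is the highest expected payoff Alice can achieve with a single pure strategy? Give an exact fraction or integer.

I: (2)·(1/2) + (5)·(1/6) + (9)·(1/6) + (6)·(1/6) = 13/3.
II: (2)·(1/2) + (7)·(1/6) + (5)·(1/6) + (1)·(1/6) = 19/6.
III: (7)·(1/2) + (8)·(1/6) + (3)·(1/6) + (9)·(1/6) = 41/6.
The best pure response is III with expected payoff 41/6.

41/6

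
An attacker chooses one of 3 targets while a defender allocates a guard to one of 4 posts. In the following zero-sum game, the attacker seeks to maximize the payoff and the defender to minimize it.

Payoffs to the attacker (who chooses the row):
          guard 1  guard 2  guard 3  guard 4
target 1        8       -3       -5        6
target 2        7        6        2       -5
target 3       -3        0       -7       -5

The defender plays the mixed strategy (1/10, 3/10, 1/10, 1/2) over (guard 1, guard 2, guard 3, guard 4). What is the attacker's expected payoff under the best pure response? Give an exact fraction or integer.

target 1: (8)·(1/10) + (-3)·(3/10) + (-5)·(1/10) + (6)·(1/2) = 12/5.
target 2: (7)·(1/10) + (6)·(3/10) + (2)·(1/10) + (-5)·(1/2) = 1/5.
target 3: (-3)·(1/10) + (0)·(3/10) + (-7)·(1/10) + (-5)·(1/2) = -7/2.
The best pure response is target 1 with expected payoff 12/5.

12/5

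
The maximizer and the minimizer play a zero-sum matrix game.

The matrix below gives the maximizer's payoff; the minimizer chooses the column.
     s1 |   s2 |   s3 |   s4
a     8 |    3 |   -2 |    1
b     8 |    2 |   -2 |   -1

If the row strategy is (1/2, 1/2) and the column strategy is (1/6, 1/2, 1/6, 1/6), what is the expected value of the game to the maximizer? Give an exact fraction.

Against (1/6, 1/2, 1/6, 1/6), each row's expected payoff is a: 8/3; b: 11/6.
Taking the (1/2, 1/2)-weighted average: (1/2)·(8/3) + (1/2)·(11/6) = 9/4.

9/4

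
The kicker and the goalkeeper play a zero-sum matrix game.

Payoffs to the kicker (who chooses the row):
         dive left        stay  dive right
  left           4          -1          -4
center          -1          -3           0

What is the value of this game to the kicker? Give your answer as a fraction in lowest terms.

Column dive left is strictly dominated by stay for the goalkeeper (it gives the kicker more in every row).
The remaining 2×2 game on (left, center) × (stay, dive right) has no saddle point. Let the kicker play left with probability p; indifference gives −p − 3(1−p) = −4p, so p = 1/2.
Similarly the goalkeeper's optimal q on stay is 2/3, and the value is -1·(2/3) + (-4)·(1/3) = -2.

-2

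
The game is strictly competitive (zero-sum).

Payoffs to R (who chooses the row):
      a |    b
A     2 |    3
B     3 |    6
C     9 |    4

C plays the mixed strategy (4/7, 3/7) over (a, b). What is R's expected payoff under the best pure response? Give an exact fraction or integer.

A: (2)·(4/7) + (3)·(3/7) = 17/7.
B: (3)·(4/7) + (6)·(3/7) = 30/7.
C: (9)·(4/7) + (4)·(3/7) = 48/7.
The best pure response is C with expected payoff 48/7.

48/7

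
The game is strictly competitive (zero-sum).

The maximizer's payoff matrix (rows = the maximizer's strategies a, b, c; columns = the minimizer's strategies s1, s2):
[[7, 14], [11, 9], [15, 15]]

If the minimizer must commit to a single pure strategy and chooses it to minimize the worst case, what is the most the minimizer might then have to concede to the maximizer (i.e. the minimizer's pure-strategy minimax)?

15

The worst case (largest entry) in each column is s1: 15, s2: 15.
The best (smallest) of these is 15.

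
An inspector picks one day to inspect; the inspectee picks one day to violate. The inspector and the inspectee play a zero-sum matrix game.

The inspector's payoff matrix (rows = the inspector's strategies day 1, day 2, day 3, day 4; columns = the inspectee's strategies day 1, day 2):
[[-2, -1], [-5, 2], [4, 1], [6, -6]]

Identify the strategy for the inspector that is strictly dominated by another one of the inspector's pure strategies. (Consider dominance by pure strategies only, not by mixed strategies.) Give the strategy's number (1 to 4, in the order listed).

Compare day 1 with day 3: 4 > -2, 1 > -1.
So day 3 strictly dominates day 1 for the inspector; day 1 is strictly dominated.

1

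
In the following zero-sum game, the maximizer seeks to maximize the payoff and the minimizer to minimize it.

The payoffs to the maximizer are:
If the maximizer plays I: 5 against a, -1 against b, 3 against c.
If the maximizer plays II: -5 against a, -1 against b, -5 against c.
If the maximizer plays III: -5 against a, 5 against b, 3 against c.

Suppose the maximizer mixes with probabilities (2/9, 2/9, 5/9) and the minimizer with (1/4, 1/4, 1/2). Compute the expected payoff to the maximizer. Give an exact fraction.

Against (1/4, 1/4, 1/2), each row's expected payoff is I: 5/2; II: -4; III: 3/2.
Taking the (2/9, 2/9, 5/9)-weighted average: (2/9)·(5/2) + (2/9)·(-4) + (5/9)·(3/2) = 1/2.

1/2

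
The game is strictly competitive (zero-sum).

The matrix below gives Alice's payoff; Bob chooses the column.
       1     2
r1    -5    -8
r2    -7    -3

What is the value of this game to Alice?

Row minima are -8 and -7, so Alice's maximin is -7; column maxima are -5 and -3, so Bob's minimax is -5. These differ, so the equilibrium is in mixed strategies.
Let Alice play r1 with probability p. Bob is indifferent when −5p − 7(1−p) = −8p − 3(1−p), giving p = 4/7.
Let Bob play 1 with probability q. Alice is indifferent when −5q − 8(1−q) = −7q − 3(1−q), giving q = 5/7.
The value is -5·(5/7) + (-8)·(2/7) = -41/7.

-41/7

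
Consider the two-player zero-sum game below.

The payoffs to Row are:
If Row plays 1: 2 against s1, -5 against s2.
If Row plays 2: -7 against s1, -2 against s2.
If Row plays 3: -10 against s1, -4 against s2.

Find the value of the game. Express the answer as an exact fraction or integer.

-13/4

Row 3 is strictly dominated by row 2, so Row never plays it.
The remaining 2×2 game on (1, 2) × (s1, s2) has no saddle point. Let Row play 1 with probability p; indifference gives 2p − 7(1−p) = −5p − 2(1−p), so p = 5/12.
Similarly Column's optimal q on s1 is 1/4, and the value is 2·(1/4) + (-5)·(3/4) = -13/4.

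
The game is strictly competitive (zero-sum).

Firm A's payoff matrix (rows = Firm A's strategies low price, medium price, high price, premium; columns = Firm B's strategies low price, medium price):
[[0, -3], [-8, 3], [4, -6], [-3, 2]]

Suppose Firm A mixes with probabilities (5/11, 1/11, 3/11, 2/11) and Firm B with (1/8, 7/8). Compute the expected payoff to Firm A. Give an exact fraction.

-23/11

Against (1/8, 7/8), each row's expected payoff is low price: -21/8; medium price: 13/8; high price: -19/4; premium: 11/8.
Taking the (5/11, 1/11, 3/11, 2/11)-weighted average: (5/11)·(-21/8) + (1/11)·(13/8) + (3/11)·(-19/4) + (2/11)·(11/8) = -23/11.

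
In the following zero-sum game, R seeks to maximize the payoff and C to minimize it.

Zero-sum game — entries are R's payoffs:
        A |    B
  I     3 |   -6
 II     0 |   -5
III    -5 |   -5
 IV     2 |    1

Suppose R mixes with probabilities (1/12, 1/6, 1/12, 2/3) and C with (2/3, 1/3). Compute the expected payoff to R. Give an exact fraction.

Against (2/3, 1/3), each row's expected payoff is I: 0; II: -5/3; III: -5; IV: 5/3.
Taking the (1/12, 1/6, 1/12, 2/3)-weighted average: (1/12)·(0) + (1/6)·(-5/3) + (1/12)·(-5) + (2/3)·(5/3) = 5/12.

5/12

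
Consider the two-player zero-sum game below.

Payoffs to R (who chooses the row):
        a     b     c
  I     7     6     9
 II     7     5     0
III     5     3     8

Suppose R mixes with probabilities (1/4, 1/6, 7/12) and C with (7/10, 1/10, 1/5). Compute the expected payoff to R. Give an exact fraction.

Against (7/10, 1/10, 1/5), each row's expected payoff is I: 73/10; II: 27/5; III: 27/5.
Taking the (1/4, 1/6, 7/12)-weighted average: (1/4)·(73/10) + (1/6)·(27/5) + (7/12)·(27/5) = 47/8.

47/8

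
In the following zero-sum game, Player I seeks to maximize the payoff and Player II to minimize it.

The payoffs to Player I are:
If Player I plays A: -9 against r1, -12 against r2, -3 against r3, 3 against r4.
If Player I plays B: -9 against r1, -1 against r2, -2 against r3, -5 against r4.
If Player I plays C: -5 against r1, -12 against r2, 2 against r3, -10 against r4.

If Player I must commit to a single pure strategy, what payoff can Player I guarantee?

The worst-case payoff for each row is A: -12, B: -9, C: -12.
The best of these is -9.

-9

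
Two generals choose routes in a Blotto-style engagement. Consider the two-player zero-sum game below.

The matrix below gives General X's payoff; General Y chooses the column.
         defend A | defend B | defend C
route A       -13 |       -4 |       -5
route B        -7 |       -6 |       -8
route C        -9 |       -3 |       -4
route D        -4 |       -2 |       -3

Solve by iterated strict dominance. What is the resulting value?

-4

Row route A is strictly dominated by row route C (-9>-13, -3>-4, -4>-5); eliminate route A.
Row route B is strictly dominated by row route D (-4>-7, -2>-6, -3>-8); eliminate route B.
Row route C is strictly dominated by row route D (-4>-9, -2>-3, -3>-4); eliminate route C.
Column defend C is strictly dominated by defend A for General Y (-4<-3); eliminate defend C.
Column defend B is strictly dominated by defend A for General Y (-4<-2); eliminate defend B.
Only (route D, defend A) remains, with payoff -4.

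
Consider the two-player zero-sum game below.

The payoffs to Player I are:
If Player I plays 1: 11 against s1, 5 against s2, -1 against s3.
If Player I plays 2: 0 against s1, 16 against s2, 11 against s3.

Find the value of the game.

Column s2 is strictly dominated by s3 for Player II (it gives Player I more in every row).
The remaining 2×2 game on (1, 2) × (s1, s3) has no saddle point. Let Player I play 1 with probability p; indifference gives 11p = −p + 11(1−p), so p = 11/23.
Similarly Player II's optimal q on s1 is 12/23, and the value is 11·(12/23) + (-1)·(11/23) = 121/23.

121/23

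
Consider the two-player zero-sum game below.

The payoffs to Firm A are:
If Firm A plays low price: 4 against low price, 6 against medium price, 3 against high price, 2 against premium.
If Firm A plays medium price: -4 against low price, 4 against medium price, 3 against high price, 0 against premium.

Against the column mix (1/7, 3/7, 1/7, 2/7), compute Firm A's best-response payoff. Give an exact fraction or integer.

low price: (4)·(1/7) + (6)·(3/7) + (3)·(1/7) + (2)·(2/7) = 29/7.
medium price: (-4)·(1/7) + (4)·(3/7) + (3)·(1/7) + (0)·(2/7) = 11/7.
The best pure response is low price with expected payoff 29/7.

29/7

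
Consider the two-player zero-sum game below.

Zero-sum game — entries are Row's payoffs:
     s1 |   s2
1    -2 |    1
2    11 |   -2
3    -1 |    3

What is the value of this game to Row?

31/17

Row 1 is strictly dominated by row 3, so Row never plays it.
The remaining 2×2 game on (2, 3) × (s1, s2) has no saddle point. Let Row play 2 with probability p; indifference gives 11p − (1−p) = −2p + 3(1−p), so p = 4/17.
Similarly Column's optimal q on s1 is 5/17, and the value is 11·(5/17) + (-2)·(12/17) = 31/17.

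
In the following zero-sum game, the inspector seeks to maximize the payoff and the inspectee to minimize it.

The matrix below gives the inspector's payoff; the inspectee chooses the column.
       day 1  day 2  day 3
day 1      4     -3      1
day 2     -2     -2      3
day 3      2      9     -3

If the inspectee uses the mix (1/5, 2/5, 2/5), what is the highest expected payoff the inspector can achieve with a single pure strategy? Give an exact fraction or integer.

14/5

day 1: (4)·(1/5) + (-3)·(2/5) + (1)·(2/5) = 0.
day 2: (-2)·(1/5) + (-2)·(2/5) + (3)·(2/5) = 0.
day 3: (2)·(1/5) + (9)·(2/5) + (-3)·(2/5) = 14/5.
The best pure response is day 3 with expected payoff 14/5.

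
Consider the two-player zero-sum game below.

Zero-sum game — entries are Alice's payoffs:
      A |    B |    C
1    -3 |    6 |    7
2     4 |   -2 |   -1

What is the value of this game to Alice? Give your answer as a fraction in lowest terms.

Column C is strictly dominated by B for Bob (it gives Alice more in every row).
The remaining 2×2 game on (1, 2) × (A, B) has no saddle point. Let Alice play 1 with probability p; indifference gives −3p + 4(1−p) = 6p − 2(1−p), so p = 2/5.
Similarly Bob's optimal q on A is 8/15, and the value is -3·(8/15) + (6)·(7/15) = 6/5.

6/5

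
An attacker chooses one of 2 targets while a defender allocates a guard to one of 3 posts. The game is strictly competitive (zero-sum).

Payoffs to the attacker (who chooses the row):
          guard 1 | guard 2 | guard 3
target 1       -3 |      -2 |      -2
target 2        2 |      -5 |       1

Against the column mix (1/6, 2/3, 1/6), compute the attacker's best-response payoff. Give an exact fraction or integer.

-13/6

target 1: (-3)·(1/6) + (-2)·(2/3) + (-2)·(1/6) = -13/6.
target 2: (2)·(1/6) + (-5)·(2/3) + (1)·(1/6) = -17/6.
The best pure response is target 1 with expected payoff -13/6.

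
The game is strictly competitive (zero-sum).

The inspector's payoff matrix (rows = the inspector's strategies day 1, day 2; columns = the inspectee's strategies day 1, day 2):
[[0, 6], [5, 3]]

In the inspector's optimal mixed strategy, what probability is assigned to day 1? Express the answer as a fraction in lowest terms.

Row minima are 0 and 3, so the inspector's maximin is 3; column maxima are 5 and 6, so the inspectee's minimax is 5. These differ, so the equilibrium is in mixed strategies.
Let the inspector play day 1 with probability p. The inspectee is indifferent when 5(1−p) = 6p + 3(1−p), giving p = 1/4.

1/4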